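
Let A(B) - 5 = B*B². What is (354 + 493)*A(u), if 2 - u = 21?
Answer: -5805338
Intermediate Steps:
u = -19 (u = 2 - 1*21 = 2 - 21 = -19)
A(B) = 5 + B³ (A(B) = 5 + B*B² = 5 + B³)
(354 + 493)*A(u) = (354 + 493)*(5 + (-19)³) = 847*(5 - 6859) = 847*(-6854) = -5805338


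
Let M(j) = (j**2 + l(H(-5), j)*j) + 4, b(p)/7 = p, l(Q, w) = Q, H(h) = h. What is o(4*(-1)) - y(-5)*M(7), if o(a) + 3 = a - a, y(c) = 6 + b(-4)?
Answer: 393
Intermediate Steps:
b(p) = 7*p
M(j) = 4 + j**2 - 5*j (M(j) = (j**2 - 5*j) + 4 = 4 + j**2 - 5*j)
y(c) = -22 (y(c) = 6 + 7*(-4) = 6 - 28 = -22)
o(a) = -3 (o(a) = -3 + (a - a) = -3 + 0 = -3)
o(4*(-1)) - y(-5)*M(7) = -3 - (-22)*(4 + 7**2 - 5*7) = -3 - (-22)*(4 + 49 - 35) = -3 - (-22)*18 = -3 - 1*(-396) = -3 + 396 = 393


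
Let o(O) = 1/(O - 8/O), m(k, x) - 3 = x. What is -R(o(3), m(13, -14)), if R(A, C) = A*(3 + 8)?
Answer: -33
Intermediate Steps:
m(k, x) = 3 + x
R(A, C) = 11*A (R(A, C) = A*11 = 11*A)
-R(o(3), m(13, -14)) = -11*3/(-8 + 3²) = -11*3/(-8 + 9) = -11*3/1 = -11*3*1 = -11*3 = -1*33 = -33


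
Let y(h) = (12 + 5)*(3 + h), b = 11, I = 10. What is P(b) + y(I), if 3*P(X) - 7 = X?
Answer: 227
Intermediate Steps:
P(X) = 7/3 + X/3
y(h) = 51 + 17*h (y(h) = 17*(3 + h) = 51 + 17*h)
P(b) + y(I) = (7/3 + (⅓)*11) + (51 + 17*10) = (7/3 + 11/3) + (51 + 170) = 6 + 221 = 227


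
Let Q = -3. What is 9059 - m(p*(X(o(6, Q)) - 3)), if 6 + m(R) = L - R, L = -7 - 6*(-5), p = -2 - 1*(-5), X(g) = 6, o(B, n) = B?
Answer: 9051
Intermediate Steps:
p = 3 (p = -2 + 5 = 3)
L = 23 (L = -7 + 30 = 23)
m(R) = 17 - R (m(R) = -6 + (23 - R) = 17 - R)
9059 - m(p*(X(o(6, Q)) - 3)) = 9059 - (17 - 3*(6 - 3)) = 9059 - (17 - 3*3) = 9059 - (17 - 1*9) = 9059 - (17 - 9) = 9059 - 1*8 = 9059 - 8 = 9051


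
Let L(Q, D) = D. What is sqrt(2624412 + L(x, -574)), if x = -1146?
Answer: sqrt(2623838) ≈ 1619.8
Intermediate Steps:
sqrt(2624412 + L(x, -574)) = sqrt(2624412 - 574) = sqrt(2623838)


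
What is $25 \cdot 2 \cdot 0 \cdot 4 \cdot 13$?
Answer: $0$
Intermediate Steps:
$25 \cdot 2 \cdot 0 \cdot 4 \cdot 13 = 25 \cdot 0 \cdot 4 \cdot 13 = 25 \cdot 0 \cdot 13 = 0 \cdot 13 = 0$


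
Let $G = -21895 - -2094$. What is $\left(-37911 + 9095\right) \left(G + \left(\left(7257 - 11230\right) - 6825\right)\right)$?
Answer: $881740784$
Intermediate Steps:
$G = -19801$ ($G = -21895 + 2094 = -19801$)
$\left(-37911 + 9095\right) \left(G + \left(\left(7257 - 11230\right) - 6825\right)\right) = \left(-37911 + 9095\right) \left(-19801 + \left(\left(7257 - 11230\right) - 6825\right)\right) = - 28816 \left(-19801 - 10798\right) = \left(-28816\right) \left(-30599\right) = 881740784$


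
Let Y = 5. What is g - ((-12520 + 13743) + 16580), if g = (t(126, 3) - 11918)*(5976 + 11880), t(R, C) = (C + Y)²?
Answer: -211682827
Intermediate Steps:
t(R, C) = (5 + C)² (t(R, C) = (C + 5)² = (5 + C)²)
g = -211665024 (g = ((5 + 3)² - 11918)*(5976 + 11880) = (8² - 11918)*17856 = (64 - 11918)*17856 = -11854*17856 = -211665024)
g - ((-12520 + 13743) + 16580) = -211665024 - ((-12520 + 13743) + 16580) = -211665024 - (1223 + 16580) = -211665024 - 1*17803 = -211665024 - 17803 = -211682827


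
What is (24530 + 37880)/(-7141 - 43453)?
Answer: -31205/25297 ≈ -1.2335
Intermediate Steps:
(24530 + 37880)/(-7141 - 43453) = 62410/(-50594) = 62410*(-1/50594) = -31205/25297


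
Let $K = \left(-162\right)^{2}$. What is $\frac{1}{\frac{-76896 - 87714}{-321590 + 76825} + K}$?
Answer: $\frac{48953}{1284755454} \approx 3.8103 \cdot 10^{-5}$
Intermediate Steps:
$K = 26244$
$\frac{1}{\frac{-76896 - 87714}{-321590 + 76825} + K} = \frac{1}{\frac{-76896 - 87714}{-321590 + 76825} + 26244} = \frac{1}{- \frac{164610}{-244765} + 26244} = \frac{1}{\left(-164610\right) \left(- \frac{1}{244765}\right) + 26244} = \frac{1}{\frac{32922}{48953} + 26244} = \frac{1}{\frac{1284755454}{48953}} = \frac{48953}{1284755454}$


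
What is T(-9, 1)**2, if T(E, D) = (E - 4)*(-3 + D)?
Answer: 676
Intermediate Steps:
T(E, D) = (-4 + E)*(-3 + D)
T(-9, 1)**2 = (12 - 4*1 - 3*(-9) + 1*(-9))**2 = (12 - 4 + 27 - 9)**2 = 26**2 = 676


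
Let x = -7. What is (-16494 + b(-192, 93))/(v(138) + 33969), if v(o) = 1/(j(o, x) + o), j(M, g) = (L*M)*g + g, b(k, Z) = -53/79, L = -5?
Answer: -6464574919/13313096590 ≈ -0.48558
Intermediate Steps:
b(k, Z) = -53/79 (b(k, Z) = -53*1/79 = -53/79)
j(M, g) = g - 5*M*g (j(M, g) = (-5*M)*g + g = -5*M*g + g = g - 5*M*g)
v(o) = 1/(-7 + 36*o) (v(o) = 1/(-7*(1 - 5*o) + o) = 1/((-7 + 35*o) + o) = 1/(-7 + 36*o))
(-16494 + b(-192, 93))/(v(138) + 33969) = (-16494 - 53/79)/(1/(-7 + 36*138) + 33969) = -1303079/(79*(1/(-7 + 4968) + 33969)) = -1303079/(79*(1/4961 + 33969)) = -1303079/(79*168520210/4961) = -1303079/79*4961/168520210 = -6464574919/13313096590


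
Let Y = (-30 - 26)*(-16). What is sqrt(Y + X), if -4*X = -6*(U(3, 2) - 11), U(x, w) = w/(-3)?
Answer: sqrt(3514)/2 ≈ 29.639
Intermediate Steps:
Y = 896 (Y = -56*(-16) = 896)
U(x, w) = -w/3 (U(x, w) = w*(-1/3) = -w/3)
X = -35/2 (X = -(-3)*(-1/3*2 - 11)/2 = -(-3)*(-2/3 - 11)/2 = -(-3)*(-35)/(2*3) = -1/4*70 = -35/2 ≈ -17.500)
sqrt(Y + X) = sqrt(896 - 35/2) = sqrt(1757/2) = sqrt(3514)/2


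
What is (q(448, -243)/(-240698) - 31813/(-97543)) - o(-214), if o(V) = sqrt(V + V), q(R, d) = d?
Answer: 7681028423/23478405014 - 2*I*sqrt(107) ≈ 0.32715 - 20.688*I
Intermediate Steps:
o(V) = sqrt(2)*sqrt(V) (o(V) = sqrt(2*V) = sqrt(2)*sqrt(V))
(q(448, -243)/(-240698) - 31813/(-97543)) - o(-214) = (-243/(-240698) - 31813/(-97543)) - sqrt(2)*sqrt(-214) = (-243*(-1/240698) - 31813*(-1/97543)) - sqrt(2)*I*sqrt(214) = (243/240698 + 31813/97543) - 2*I*sqrt(107) = 7681028423/23478405014 - 2*I*sqrt(107)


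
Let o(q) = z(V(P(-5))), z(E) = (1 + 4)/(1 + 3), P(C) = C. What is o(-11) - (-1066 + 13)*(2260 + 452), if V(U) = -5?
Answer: 11422949/4 ≈ 2.8557e+6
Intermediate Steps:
z(E) = 5/4
o(q) = 5/4
o(-11) - (-1066 + 13)*(2260 + 452) = 5/4 - (-1066 + 13)*(2260 + 452) = 5/4 - (-1053)*2712 = 5/4 - 1*(-2855736) = 5/4 + 2855736 = 11422949/4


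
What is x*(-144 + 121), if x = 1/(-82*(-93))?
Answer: -23/7626 ≈ -0.0030160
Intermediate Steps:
x = 1/7626 (x = -1/82*(-1/93) = 1/7626 ≈ 0.00013113)
x*(-144 + 121) = (-144 + 121)/7626 = (1/7626)*(-23) = -23/7626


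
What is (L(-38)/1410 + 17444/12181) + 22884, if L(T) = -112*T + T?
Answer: 65518913523/2862535 ≈ 22888.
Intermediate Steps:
L(T) = -111*T
(L(-38)/1410 + 17444/12181) + 22884 = (-111*(-38)/1410 + 17444/12181) + 22884 = (4218*(1/1410) + 17444*(1/12181)) + 22884 = (703/235 + 17444/12181) + 22884 = 12662583/2862535 + 22884 = 65518913523/2862535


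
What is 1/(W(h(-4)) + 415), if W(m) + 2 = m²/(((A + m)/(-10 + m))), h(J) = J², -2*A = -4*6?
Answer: 7/3275 ≈ 0.0021374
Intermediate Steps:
A = 12 (A = -(-2)*6 = -½*(-24) = 12)
W(m) = -2 + m²*(-10 + m)/(12 + m) (W(m) = -2 + m²/(((12 + m)/(-10 + m))) = -2 + m²*((-10 + m)/(12 + m)) = -2 + m²*(-10 + m)/(12 + m))
1/(W(h(-4)) + 415) = 1/((-24 + ((-4)²)³ - 10*((-4)²)² - 2*(-4)²)/(12 + (-4)²) + 415) = 1/((-24 + 16³ - 10*16² - 2*16)/(12 + 16) + 415) = 1/((-24 + 4096 - 10*256 - 32)/28 + 415) = 1/((-24 + 4096 - 2560 - 32)/28 + 415) = 1/((1/28)*1480 + 415) = 1/(370/7 + 415) = 1/(3275/7) = 7/3275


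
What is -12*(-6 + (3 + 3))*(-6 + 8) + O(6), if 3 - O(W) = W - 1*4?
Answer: 1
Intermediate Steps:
O(W) = 7 - W (O(W) = 3 - (W - 1*4) = 3 - (W - 4) = 3 - (-4 + W) = 3 + (4 - W) = 7 - W)
-12*(-6 + (3 + 3))*(-6 + 8) + O(6) = -12*(-6 + (3 + 3))*(-6 + 8) + (7 - 1*6) = -12*(-6 + 6)*2 + (7 - 6) = -0*2 + 1 = -12*0 + 1 = 0 + 1 = 1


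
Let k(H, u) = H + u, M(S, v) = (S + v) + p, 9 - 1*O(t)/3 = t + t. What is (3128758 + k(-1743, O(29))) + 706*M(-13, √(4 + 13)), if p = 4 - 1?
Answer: 3119808 + 706*√17 ≈ 3.1227e+6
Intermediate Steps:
O(t) = 27 - 6*t (O(t) = 27 - 3*(t + t) = 27 - 6*t)
p = 3
M(S, v) = 3 + S + v (M(S, v) = (S + v) + 3 = 3 + S + v)
(3128758 + k(-1743, O(29))) + 706*M(-13, √(4 + 13)) = (3128758 + (-1743 + (27 - 6*29))) + 706*(3 - 13 + √(4 + 13)) = (3128758 + (-1743 + (27 - 174))) + 706*(3 - 13 + √17) = (3128758 + (-1743 - 147)) + 706*(-10 + √17) = (3128758 - 1890) + (-7060 + 706*√17) = 3126868 + (-7060 + 706*√17) = 3119808 + 706*√17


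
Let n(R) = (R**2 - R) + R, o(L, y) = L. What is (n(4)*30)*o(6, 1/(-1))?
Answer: 2880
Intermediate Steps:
n(R) = R**2
(n(4)*30)*o(6, 1/(-1)) = (4**2*30)*6 = (16*30)*6 = 480*6 = 2880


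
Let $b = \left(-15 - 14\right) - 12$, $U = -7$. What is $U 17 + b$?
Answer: $-160$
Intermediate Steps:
$b = -41$ ($b = -29 - 12 = -41$)
$U 17 + b = \left(-7\right) 17 - 41 = -119 - 41 = -160$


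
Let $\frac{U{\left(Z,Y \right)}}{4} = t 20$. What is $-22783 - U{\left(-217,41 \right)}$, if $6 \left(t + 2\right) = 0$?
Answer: $-22623$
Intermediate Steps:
$t = -2$ ($t = -2 + \frac{1}{6} \cdot 0 = -2 + 0 = -2$)
$U{\left(Z,Y \right)} = -160$ ($U{\left(Z,Y \right)} = 4 \left(\left(-2\right) 20\right) = 4 \left(-40\right) = -160$)
$-22783 - U{\left(-217,41 \right)} = -22783 - -160 = -22783 + 160 = -22623$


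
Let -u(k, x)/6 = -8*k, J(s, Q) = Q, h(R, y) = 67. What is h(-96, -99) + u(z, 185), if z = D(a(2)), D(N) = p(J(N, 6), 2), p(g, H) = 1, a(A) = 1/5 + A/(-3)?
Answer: 115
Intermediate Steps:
a(A) = ⅕ - A/3 (a(A) = 1*(⅕) + A*(-⅓) = ⅕ - A/3)
D(N) = 1
z = 1
u(k, x) = 48*k (u(k, x) = -(-48)*k = 48*k)
h(-96, -99) + u(z, 185) = 67 + 48*1 = 67 + 48 = 115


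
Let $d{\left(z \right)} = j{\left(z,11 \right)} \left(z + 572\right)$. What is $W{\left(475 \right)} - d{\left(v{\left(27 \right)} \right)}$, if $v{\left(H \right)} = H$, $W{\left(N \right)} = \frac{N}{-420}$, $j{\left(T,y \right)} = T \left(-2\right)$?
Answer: $\frac{2716969}{84} \approx 32345.0$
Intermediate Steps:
$j{\left(T,y \right)} = - 2 T$
$W{\left(N \right)} = - \frac{N}{420}$ ($W{\left(N \right)} = N \left(- \frac{1}{420}\right) = - \frac{N}{420}$)
$d{\left(z \right)} = - 2 z \left(572 + z\right)$ ($d{\left(z \right)} = - 2 z \left(z + 572\right) = - 2 z \left(572 + z\right)$)
$W{\left(475 \right)} - d{\left(v{\left(27 \right)} \right)} = \left(- \frac{1}{420}\right) 475 - \left(-2\right) 27 \left(572 + 27\right) = - \frac{95}{84} - \left(-2\right) 27 \cdot 599 = - \frac{95}{84} - -32346 = - \frac{95}{84} + 32346 = \frac{2716969}{84}$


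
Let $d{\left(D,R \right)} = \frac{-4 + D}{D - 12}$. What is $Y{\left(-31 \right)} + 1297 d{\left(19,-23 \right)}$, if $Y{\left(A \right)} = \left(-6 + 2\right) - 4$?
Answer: $\frac{19399}{7} \approx 2771.3$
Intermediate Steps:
$d{\left(D,R \right)} = \frac{-4 + D}{-12 + D}$
$Y{\left(A \right)} = -8$ ($Y{\left(A \right)} = -4 - 4 = -8$)
$Y{\left(-31 \right)} + 1297 d{\left(19,-23 \right)} = -8 + 1297 \frac{-4 + 19}{-12 + 19} = -8 + 1297 \cdot \frac{1}{7} \cdot 15 = -8 + 1297 \cdot \frac{15}{7} = -8 + \frac{19455}{7} = \frac{19399}{7}$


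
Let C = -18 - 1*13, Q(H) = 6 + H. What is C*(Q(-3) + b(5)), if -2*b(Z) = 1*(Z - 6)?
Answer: -217/2 ≈ -108.50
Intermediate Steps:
C = -31 (C = -18 - 13 = -31)
b(Z) = 3 - Z/2 (b(Z) = -(Z - 6)/2 = -(-6 + Z)/2 = 3 - Z/2)
C*(Q(-3) + b(5)) = -31*((6 - 3) + (3 - 1/2*5)) = -31*(3 + (3 - 5/2)) = -31*(3 + 1/2) = -31*7/2 = -217/2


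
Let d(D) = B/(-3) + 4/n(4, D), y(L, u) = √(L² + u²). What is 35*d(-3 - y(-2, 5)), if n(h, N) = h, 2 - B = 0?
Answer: 35/3 ≈ 11.667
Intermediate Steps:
B = 2 (B = 2 - 1*0 = 2 + 0 = 2)
d(D) = ⅓ (d(D) = 2/(-3) + 4/4 = 2*(-⅓) + 4*(¼) = -⅔ + 1 = ⅓)
35*d(-3 - y(-2, 5)) = 35*(⅓) = 35/3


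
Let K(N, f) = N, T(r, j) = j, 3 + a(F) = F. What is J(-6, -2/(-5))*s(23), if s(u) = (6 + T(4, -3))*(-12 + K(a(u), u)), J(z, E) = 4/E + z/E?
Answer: -120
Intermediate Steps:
a(F) = -3 + F
s(u) = -45 + 3*u (s(u) = (6 - 3)*(-12 + (-3 + u)) = 3*(-15 + u) = -45 + 3*u)
J(-6, -2/(-5))*s(23) = ((4 - 6)/((-2/(-5))))*(-45 + 3*23) = (-2/(-2*(-⅕)))*(-45 + 69) = (-2/(⅖))*24 = ((5/2)*(-2))*24 = -5*24 = -120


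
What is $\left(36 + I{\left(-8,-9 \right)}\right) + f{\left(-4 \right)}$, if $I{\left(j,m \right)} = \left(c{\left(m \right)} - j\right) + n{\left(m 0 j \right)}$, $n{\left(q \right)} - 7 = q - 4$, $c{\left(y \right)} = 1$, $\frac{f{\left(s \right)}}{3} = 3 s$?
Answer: $12$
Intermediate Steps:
$f{\left(s \right)} = 9 s$ ($f{\left(s \right)} = 3 \cdot 3 s = 9 s$)
$n{\left(q \right)} = 3 + q$ ($n{\left(q \right)} = 7 + \left(q - 4\right) = 7 + \left(-4 + q\right) = 3 + q$)
$I{\left(j,m \right)} = 4 - j$ ($I{\left(j,m \right)} = \left(1 - j\right) + \left(3 + m 0 j\right) = \left(1 - j\right) + \left(3 + 0 j\right) = \left(1 - j\right) + \left(3 + 0\right) = \left(1 - j\right) + 3 = 4 - j$)
$\left(36 + I{\left(-8,-9 \right)}\right) + f{\left(-4 \right)} = \left(36 + \left(4 - -8\right)\right) + 9 \left(-4\right) = \left(36 + \left(4 + 8\right)\right) - 36 = \left(36 + 12\right) - 36 = 48 - 36 = 12$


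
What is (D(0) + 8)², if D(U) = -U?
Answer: 64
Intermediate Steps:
(D(0) + 8)² = (-1*0 + 8)² = (0 + 8)² = 8² = 64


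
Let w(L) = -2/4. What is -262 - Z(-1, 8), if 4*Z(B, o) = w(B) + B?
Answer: -2093/8 ≈ -261.63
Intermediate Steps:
w(L) = -1/2 (w(L) = -2*1/4 = -1/2)
Z(B, o) = -1/8 + B/4 (Z(B, o) = (-1/2 + B)/4 = -1/8 + B/4)
-262 - Z(-1, 8) = -262 - (-1/8 + (1/4)*(-1)) = -262 - (-1/8 - 1/4) = -262 - 1*(-3/8) = -262 + 3/8 = -2093/8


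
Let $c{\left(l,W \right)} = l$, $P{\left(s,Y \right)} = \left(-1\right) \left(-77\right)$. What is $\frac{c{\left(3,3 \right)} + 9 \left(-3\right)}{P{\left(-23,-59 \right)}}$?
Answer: $- \frac{24}{77} \approx -0.31169$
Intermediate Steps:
$P{\left(s,Y \right)} = 77$
$\frac{c{\left(3,3 \right)} + 9 \left(-3\right)}{P{\left(-23,-59 \right)}} = \frac{3 + 9 \left(-3\right)}{77} = \left(3 - 27\right) \frac{1}{77} = \left(-24\right) \frac{1}{77} = - \frac{24}{77}$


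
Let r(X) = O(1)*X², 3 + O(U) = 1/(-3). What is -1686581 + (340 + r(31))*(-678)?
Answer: 254759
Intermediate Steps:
O(U) = -10/3 (O(U) = -3 + 1/(-3) = -3 - ⅓ = -10/3)
r(X) = -10*X²/3
-1686581 + (340 + r(31))*(-678) = -1686581 + (340 - 10/3*31²)*(-678) = -1686581 + (340 - 10/3*961)*(-678) = -1686581 + (340 - 9610/3)*(-678) = -1686581 - 8590/3*(-678) = -1686581 + 1941340 = 254759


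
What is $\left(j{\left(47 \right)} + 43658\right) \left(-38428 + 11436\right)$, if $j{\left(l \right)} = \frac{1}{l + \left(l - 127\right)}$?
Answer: $- \frac{38887725296}{33} \approx -1.1784 \cdot 10^{9}$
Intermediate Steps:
$j{\left(l \right)} = \frac{1}{-127 + 2 l}$ ($j{\left(l \right)} = \frac{1}{l + \left(-127 + l\right)} = \frac{1}{-127 + 2 l}$)
$\left(j{\left(47 \right)} + 43658\right) \left(-38428 + 11436\right) = \left(\frac{1}{-127 + 2 \cdot 47} + 43658\right) \left(-38428 + 11436\right) = \left(\frac{1}{-127 + 94} + 43658\right) \left(-26992\right) = \left(\frac{1}{-33} + 43658\right) \left(-26992\right) = \left(- \frac{1}{33} + 43658\right) \left(-26992\right) = \frac{1440713}{33} \left(-26992\right) = - \frac{38887725296}{33}$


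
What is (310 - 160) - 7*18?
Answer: 24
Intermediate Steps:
(310 - 160) - 7*18 = 150 - 126 = 24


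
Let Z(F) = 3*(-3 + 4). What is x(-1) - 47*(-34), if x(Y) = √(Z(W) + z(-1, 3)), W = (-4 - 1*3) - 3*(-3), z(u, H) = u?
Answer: 1598 + √2 ≈ 1599.4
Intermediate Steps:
W = 2 (W = (-4 - 3) + 9 = -7 + 9 = 2)
Z(F) = 3 (Z(F) = 3*1 = 3)
x(Y) = √2 (x(Y) = √(3 - 1) = √2)
x(-1) - 47*(-34) = √2 - 47*(-34) = √2 + 1598 = 1598 + √2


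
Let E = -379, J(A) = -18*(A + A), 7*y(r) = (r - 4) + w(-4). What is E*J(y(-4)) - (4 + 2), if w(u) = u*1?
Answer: -163770/7 ≈ -23396.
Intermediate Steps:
w(u) = u
y(r) = -8/7 + r/7 (y(r) = ((r - 4) - 4)/7 = ((-4 + r) - 4)/7 = (-8 + r)/7 = -8/7 + r/7)
J(A) = -36*A
E*J(y(-4)) - (4 + 2) = -(-13644)*(-8/7 + (⅐)*(-4)) - (4 + 2) = -(-13644)*(-8/7 - 4/7) - 1*6 = -(-13644)*(-12)/7 - 6 = -379*432/7 - 6 = -163728/7 - 6 = -163770/7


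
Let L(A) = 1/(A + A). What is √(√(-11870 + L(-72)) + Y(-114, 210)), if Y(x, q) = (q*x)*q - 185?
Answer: √(-180993060 + 3*I*√1709281)/6 ≈ 0.024295 + 2242.2*I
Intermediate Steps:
Y(x, q) = -185 + x*q² (Y(x, q) = x*q² - 185 = -185 + x*q²)
L(A) = 1/(2*A)
√(√(-11870 + L(-72)) + Y(-114, 210)) = √(√(-11870 + (½)/(-72)) + (-185 - 114*210²)) = √(√(-11870 + (½)*(-1/72)) + (-185 - 114*44100)) = √(√(-11870 - 1/144) + (-185 - 5027400)) = √(√(-1709281/144) - 5027585) = √(I*√1709281/12 - 5027585) = √(-5027585 + I*√1709281/12)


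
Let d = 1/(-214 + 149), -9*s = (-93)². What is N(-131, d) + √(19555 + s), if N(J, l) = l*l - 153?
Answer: -646424/4225 + 3*√2066 ≈ -16.640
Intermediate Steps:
s = -961 (s = -⅑*(-93)² = -⅑*8649 = -961)
d = -1/65 (d = 1/(-65) = -1/65 ≈ -0.015385)
N(J, l) = -153 + l² (N(J, l) = l² - 153 = -153 + l²)
N(-131, d) + √(19555 + s) = (-153 + (-1/65)²) + √(19555 - 961) = (-153 + 1/4225) + √18594 = -646424/4225 + 3*√2066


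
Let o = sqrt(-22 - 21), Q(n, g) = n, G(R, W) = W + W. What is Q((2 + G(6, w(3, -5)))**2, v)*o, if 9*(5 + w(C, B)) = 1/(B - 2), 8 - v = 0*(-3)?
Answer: 256036*I*sqrt(43)/3969 ≈ 423.01*I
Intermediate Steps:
v = 8 (v = 8 - 0*(-3) = 8 - 1*0 = 8 + 0 = 8)
w(C, B) = -5 + 1/(9*(-2 + B)) (w(C, B) = -5 + 1/(9*(B - 2)) = -5 + 1/(9*(-2 + B)))
G(R, W) = 2*W
o = I*sqrt(43) (o = sqrt(-43) = I*sqrt(43) ≈ 6.5574*I)
Q((2 + G(6, w(3, -5)))**2, v)*o = (2 + 2*((91 - 45*(-5))/(9*(-2 - 5))))**2*(I*sqrt(43)) = (2 + 2*((1/9)*(91 + 225)/(-7)))**2*(I*sqrt(43)) = (2 + 2*((1/9)*(-1/7)*316))**2*(I*sqrt(43)) = (2 + 2*(-316/63))**2*(I*sqrt(43)) = (2 - 632/63)**2*(I*sqrt(43)) = (-506/63)**2*(I*sqrt(43)) = 256036*(I*sqrt(43))/3969 = 256036*I*sqrt(43)/3969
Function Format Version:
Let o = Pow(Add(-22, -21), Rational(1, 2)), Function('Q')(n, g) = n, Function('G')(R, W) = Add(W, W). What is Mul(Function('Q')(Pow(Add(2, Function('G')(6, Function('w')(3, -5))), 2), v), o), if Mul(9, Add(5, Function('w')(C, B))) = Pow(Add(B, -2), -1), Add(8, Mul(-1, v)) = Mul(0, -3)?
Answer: Mul(Rational(256036, 3969), I, Pow(43, Rational(1, 2))) ≈ Mul(423.01, I)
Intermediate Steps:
v = 8 (v = Add(8, Mul(-1, Mul(0, -3))) = Add(8, Mul(-1, 0)) = Add(8, 0) = 8)
Function('w')(C, B) = Add(-5, Mul(Rational(1, 9), Pow(Add(-2, B), -1))) (Function('w')(C, B) = Add(-5, Mul(Rational(1, 9), Pow(Add(B, -2), -1))) = Add(-5, Mul(Rational(1, 9), Pow(Add(-2, B), -1))))
Function('G')(R, W) = Mul(2, W)
o = Mul(I, Pow(43, Rational(1, 2))) (o = Pow(-43, Rational(1, 2)) = Mul(I, Pow(43, Rational(1, 2))) ≈ Mul(6.5574, I))
Mul(Function('Q')(Pow(Add(2, Function('G')(6, Function('w')(3, -5))), 2), v), o) = Mul(Pow(Add(2, Mul(2, Mul(Rational(1, 9), Pow(Add(-2, -5), -1), Add(91, Mul(-45, -5))))), 2), Mul(I, Pow(43, Rational(1, 2)))) = Mul(Pow(Add(2, Mul(2, Mul(Rational(1, 9), Pow(-7, -1), Add(91, 225)))), 2), Mul(I, Pow(43, Rational(1, 2)))) = Mul(Pow(Add(2, Mul(2, Mul(Rational(1, 9), Rational(-1, 7), 316))), 2), Mul(I, Pow(43, Rational(1, 2)))) = Mul(Pow(Add(2, Mul(2, Rational(-316, 63))), 2), Mul(I, Pow(43, Rational(1, 2)))) = Mul(Pow(Add(2, Rational(-632, 63)), 2), Mul(I, Pow(43, Rational(1, 2)))) = Mul(Pow(Rational(-506, 63), 2), Mul(I, Pow(43, Rational(1, 2)))) = Mul(Rational(256036, 3969), Mul(I, Pow(43, Rational(1, 2)))) = Mul(Rational(256036, 3969), I, Pow(43, Rational(1, 2)))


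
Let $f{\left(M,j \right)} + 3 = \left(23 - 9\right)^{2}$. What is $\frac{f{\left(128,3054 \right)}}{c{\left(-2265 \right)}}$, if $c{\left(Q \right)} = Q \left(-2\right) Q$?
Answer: $- \frac{193}{10260450} \approx -1.881 \cdot 10^{-5}$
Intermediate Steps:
$c{\left(Q \right)} = - 2 Q^{2}$ ($c{\left(Q \right)} = - 2 Q Q = - 2 Q^{2}$)
$f{\left(M,j \right)} = 193$ ($f{\left(M,j \right)} = -3 + \left(23 - 9\right)^{2} = -3 + 14^{2} = -3 + 196 = 193$)
$\frac{f{\left(128,3054 \right)}}{c{\left(-2265 \right)}} = \frac{193}{\left(-2\right) \left(-2265\right)^{2}} = \frac{193}{\left(-2\right) 5130225} = \frac{193}{-10260450} = 193 \left(- \frac{1}{10260450}\right) = - \frac{193}{10260450}$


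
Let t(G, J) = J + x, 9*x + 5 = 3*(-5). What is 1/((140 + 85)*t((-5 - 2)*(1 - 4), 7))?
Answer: 1/1075 ≈ 0.00093023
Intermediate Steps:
x = -20/9 (x = -5/9 + (3*(-5))/9 = -5/9 + (⅑)*(-15) = -5/9 - 5/3 = -20/9 ≈ -2.2222)
t(G, J) = -20/9 + J (t(G, J) = J - 20/9 = -20/9 + J)
1/((140 + 85)*t((-5 - 2)*(1 - 4), 7)) = 1/((140 + 85)*(-20/9 + 7)) = 1/(225*(43/9)) = 1/1075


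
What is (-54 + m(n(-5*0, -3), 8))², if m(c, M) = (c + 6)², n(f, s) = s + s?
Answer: 2916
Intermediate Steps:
n(f, s) = 2*s
m(c, M) = (6 + c)²
(-54 + m(n(-5*0, -3), 8))² = (-54 + (6 + 2*(-3))²)² = (-54 + (6 - 6)²)² = (-54 + 0²)² = (-54 + 0)² = (-54)² = 2916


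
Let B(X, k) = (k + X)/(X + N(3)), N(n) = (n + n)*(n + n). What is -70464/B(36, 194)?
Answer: -2536704/115 ≈ -22058.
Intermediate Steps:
N(n) = 4*n² (N(n) = (2*n)*(2*n) = 4*n²)
B(X, k) = (X + k)/(36 + X) (B(X, k) = (k + X)/(X + 4*3²) = (X + k)/(X + 4*9) = (X + k)/(X + 36) = (X + k)/(36 + X))
-70464/B(36, 194) = -70464*(36 + 36)/(36 + 194) = -70464/(230/72) = -70464/((1/72)*230) = -70464/115/36 = -70464*36/115 = -2536704/115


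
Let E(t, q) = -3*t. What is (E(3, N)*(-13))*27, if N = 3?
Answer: 3159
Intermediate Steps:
(E(3, N)*(-13))*27 = (-3*3*(-13))*27 = -9*(-13)*27 = 117*27 = 3159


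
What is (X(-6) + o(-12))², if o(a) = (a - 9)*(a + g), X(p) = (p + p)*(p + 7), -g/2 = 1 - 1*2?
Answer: 39204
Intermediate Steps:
g = 2 (g = -2*(1 - 1*2) = -2*(1 - 2) = -2*(-1) = 2)
X(p) = 2*p*(7 + p) (X(p) = (2*p)*(7 + p) = 2*p*(7 + p))
o(a) = (-9 + a)*(2 + a) (o(a) = (a - 9)*(a + 2) = (-9 + a)*(2 + a))
(X(-6) + o(-12))² = (2*(-6)*(7 - 6) + (-18 + (-12)² - 7*(-12)))² = (2*(-6)*1 + (-18 + 144 + 84))² = (-12 + 210)² = 198² = 39204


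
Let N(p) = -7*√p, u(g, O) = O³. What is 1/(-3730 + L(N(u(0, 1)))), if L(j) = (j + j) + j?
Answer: -1/3751 ≈ -0.00026660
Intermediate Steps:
L(j) = 3*j (L(j) = 2*j + j = 3*j)
1/(-3730 + L(N(u(0, 1)))) = 1/(-3730 + 3*(-7*√(1³))) = 1/(-3730 + 3*(-7*√1)) = 1/(-3730 + 3*(-7*1)) = 1/(-3730 + 3*(-7)) = 1/(-3730 - 21) = 1/(-3751) = -1/3751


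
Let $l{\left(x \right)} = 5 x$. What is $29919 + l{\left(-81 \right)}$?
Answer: $29514$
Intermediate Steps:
$29919 + l{\left(-81 \right)} = 29919 + 5 \left(-81\right) = 29919 - 405 = 29514$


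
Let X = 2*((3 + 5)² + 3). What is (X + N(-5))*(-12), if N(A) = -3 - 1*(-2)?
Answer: -1596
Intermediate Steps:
N(A) = -1 (N(A) = -3 + 2 = -1)
X = 134 (X = 2*(8² + 3) = 2*(64 + 3) = 2*67 = 134)
(X + N(-5))*(-12) = (134 - 1)*(-12) = 133*(-12) = -1596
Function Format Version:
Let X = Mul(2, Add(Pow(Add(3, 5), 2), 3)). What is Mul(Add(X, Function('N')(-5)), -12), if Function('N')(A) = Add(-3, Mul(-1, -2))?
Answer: -1596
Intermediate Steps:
Function('N')(A) = -1 (Function('N')(A) = Add(-3, 2) = -1)
X = 134 (X = Mul(2, Add(Pow(8, 2), 3)) = Mul(2, Add(64, 3)) = Mul(2, 67) = 134)
Mul(Add(X, Function('N')(-5)), -12) = Mul(Add(134, -1), -12) = Mul(133, -12) = -1596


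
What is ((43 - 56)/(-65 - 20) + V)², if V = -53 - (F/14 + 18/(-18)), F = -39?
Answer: 3408574689/1416100 ≈ 2407.0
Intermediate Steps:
V = -689/14 (V = -53 - (-39/14 + 18/(-18)) = -53 - (-39*1/14 + 18*(-1/18)) = -53 - (-39/14 - 1) = -53 - 1*(-53/14) = -53 + 53/14 = -689/14 ≈ -49.214)
((43 - 56)/(-65 - 20) + V)² = ((43 - 56)/(-65 - 20) - 689/14)² = (-13/(-85) - 689/14)² = (-13*(-1/85) - 689/14)² = (13/85 - 689/14)² = (-58383/1190)² = 3408574689/1416100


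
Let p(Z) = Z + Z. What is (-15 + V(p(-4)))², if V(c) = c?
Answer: 529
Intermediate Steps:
p(Z) = 2*Z
(-15 + V(p(-4)))² = (-15 + 2*(-4))² = (-15 - 8)² = (-23)² = 529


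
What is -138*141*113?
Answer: -2198754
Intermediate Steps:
-138*141*113 = -19458*113 = -2198754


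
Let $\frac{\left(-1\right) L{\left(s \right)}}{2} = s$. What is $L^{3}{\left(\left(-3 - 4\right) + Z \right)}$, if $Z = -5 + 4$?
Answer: $4096$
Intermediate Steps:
$Z = -1$
$L{\left(s \right)} = - 2 s$
$L^{3}{\left(\left(-3 - 4\right) + Z \right)} = \left(- 2 \left(\left(-3 - 4\right) - 1\right)\right)^{3} = \left(- 2 \left(-7 - 1\right)\right)^{3} = \left(\left(-2\right) \left(-8\right)\right)^{3} = 16^{3} = 4096$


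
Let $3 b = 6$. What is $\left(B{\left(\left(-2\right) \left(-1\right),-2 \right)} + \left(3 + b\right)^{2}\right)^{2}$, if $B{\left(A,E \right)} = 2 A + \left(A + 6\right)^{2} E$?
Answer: $9801$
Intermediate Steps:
$b = 2$ ($b = \frac{1}{3} \cdot 6 = 2$)
$B{\left(A,E \right)} = 2 A + E \left(6 + A\right)^{2}$ ($B{\left(A,E \right)} = 2 A + \left(6 + A\right)^{2} E = 2 A + E \left(6 + A\right)^{2}$)
$\left(B{\left(\left(-2\right) \left(-1\right),-2 \right)} + \left(3 + b\right)^{2}\right)^{2} = \left(\left(2 \left(\left(-2\right) \left(-1\right)\right) - 2 \left(6 - -2\right)^{2}\right) + \left(3 + 2\right)^{2}\right)^{2} = \left(\left(2 \cdot 2 - 2 \left(6 + 2\right)^{2}\right) + 5^{2}\right)^{2} = \left(\left(4 - 2 \cdot 8^{2}\right) + 25\right)^{2} = \left(\left(4 - 128\right) + 25\right)^{2} = \left(-124 + 25\right)^{2} = \left(-99\right)^{2} = 9801$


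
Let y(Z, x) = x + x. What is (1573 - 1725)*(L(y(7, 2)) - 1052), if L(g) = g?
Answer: 159296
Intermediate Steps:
y(Z, x) = 2*x
(1573 - 1725)*(L(y(7, 2)) - 1052) = (1573 - 1725)*(2*2 - 1052) = -152*(4 - 1052) = -152*(-1048) = 159296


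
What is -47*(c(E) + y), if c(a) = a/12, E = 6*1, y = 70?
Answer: -6627/2 ≈ -3313.5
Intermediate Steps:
E = 6
c(a) = a/12 (c(a) = a*(1/12) = a/12)
-47*(c(E) + y) = -47*((1/12)*6 + 70) = -47*(½ + 70) = -47*141/2 = -6627/2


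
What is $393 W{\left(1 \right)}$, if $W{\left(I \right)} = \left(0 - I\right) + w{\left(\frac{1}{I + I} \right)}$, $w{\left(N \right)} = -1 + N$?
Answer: $- \frac{1179}{2} \approx -589.5$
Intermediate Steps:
$W{\left(I \right)} = -1 + \frac{1}{2 I} - I$ ($W{\left(I \right)} = \left(0 - I\right) - \left(1 - \frac{1}{I + I}\right) = - I - \left(1 - \frac{1}{2 I}\right) = -1 + \frac{1}{2 I} - I$)
$393 W{\left(1 \right)} = 393 \left(-1 + \frac{1}{2 \cdot 1} - 1\right) = 393 \left(-1 + \frac{1}{2} \cdot 1 - 1\right) = 393 \left(-1 + \frac{1}{2} - 1\right) = 393 \left(- \frac{3}{2}\right) = - \frac{1179}{2}$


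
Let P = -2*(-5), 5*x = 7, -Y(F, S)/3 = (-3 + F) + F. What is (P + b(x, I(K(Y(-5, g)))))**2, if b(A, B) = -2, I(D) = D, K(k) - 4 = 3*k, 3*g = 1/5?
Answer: 64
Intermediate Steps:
g = 1/15 (g = (1/3)/5 = (1/3)*(1/5) = 1/15 ≈ 0.066667)
Y(F, S) = 9 - 6*F (Y(F, S) = -3*((-3 + F) + F) = -3*(-3 + 2*F) = 9 - 6*F)
K(k) = 4 + 3*k
x = 7/5 (x = (1/5)*7 = 7/5 ≈ 1.4000)
P = 10
(P + b(x, I(K(Y(-5, g)))))**2 = (10 - 2)**2 = 8**2 = 64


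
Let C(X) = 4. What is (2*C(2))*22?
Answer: 176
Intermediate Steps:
(2*C(2))*22 = (2*4)*22 = 8*22 = 176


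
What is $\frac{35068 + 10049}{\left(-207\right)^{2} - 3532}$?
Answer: $\frac{45117}{39317} \approx 1.1475$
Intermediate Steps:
$\frac{35068 + 10049}{\left(-207\right)^{2} - 3532} = \frac{45117}{42849 - 3532} = \frac{45117}{39317}$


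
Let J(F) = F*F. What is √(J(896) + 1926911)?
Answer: 3*√303303 ≈ 1652.2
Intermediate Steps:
J(F) = F²
√(J(896) + 1926911) = √(896² + 1926911) = √(802816 + 1926911) = √2729727 = 3*√303303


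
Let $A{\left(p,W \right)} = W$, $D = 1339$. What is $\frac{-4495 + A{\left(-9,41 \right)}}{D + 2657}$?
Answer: $- \frac{2227}{1998} \approx -1.1146$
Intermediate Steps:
$\frac{-4495 + A{\left(-9,41 \right)}}{D + 2657} = \frac{-4495 + 41}{1339 + 2657} = - \frac{4454}{3996} = \left(-4454\right) \frac{1}{3996} = - \frac{2227}{1998}$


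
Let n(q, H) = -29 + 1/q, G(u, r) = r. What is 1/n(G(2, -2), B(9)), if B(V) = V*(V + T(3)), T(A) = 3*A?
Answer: -2/59 ≈ -0.033898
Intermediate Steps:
B(V) = V*(9 + V) (B(V) = V*(V + 3*3) = V*(V + 9) = V*(9 + V))
1/n(G(2, -2), B(9)) = 1/(-29 + 1/(-2)) = 1/(-29 - ½) = 1/(-59/2) = -2/59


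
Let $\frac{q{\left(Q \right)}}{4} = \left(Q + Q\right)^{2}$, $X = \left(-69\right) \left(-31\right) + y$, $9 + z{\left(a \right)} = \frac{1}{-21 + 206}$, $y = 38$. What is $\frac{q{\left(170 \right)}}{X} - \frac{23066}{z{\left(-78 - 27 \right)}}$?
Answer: $\frac{5029574885}{1811264} \approx 2776.8$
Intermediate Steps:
$z{\left(a \right)} = - \frac{1664}{185}$ ($z{\left(a \right)} = -9 + \frac{1}{-21 + 206} = -9 + \frac{1}{185} = - \frac{1664}{185}$)
$X = 2177$ ($X = \left(-69\right) \left(-31\right) + 38 = 2139 + 38 = 2177$)
$q{\left(Q \right)} = 16 Q^{2}$ ($q{\left(Q \right)} = 4 \left(Q + Q\right)^{2} = 4 \left(2 Q\right)^{2} = 4 \cdot 4 Q^{2} = 16 Q^{2}$)
$\frac{q{\left(170 \right)}}{X} - \frac{23066}{z{\left(-78 - 27 \right)}} = \frac{16 \cdot 170^{2}}{2177} - \frac{23066}{- \frac{1664}{185}} = 16 \cdot 28900 \cdot \frac{1}{2177} - - \frac{2133605}{832} = 462400 \cdot \frac{1}{2177} + \frac{2133605}{832} = \frac{462400}{2177} + \frac{2133605}{832} = \frac{5029574885}{1811264}$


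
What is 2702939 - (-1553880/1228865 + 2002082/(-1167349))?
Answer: 775481799962170813/286902865777 ≈ 2.7029e+6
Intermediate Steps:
2702939 - (-1553880/1228865 + 2002082/(-1167349)) = 2702939 - (-1553880*1/1228865 + 2002082*(-1/1167349)) = 2702939 - (-310776/245773 - 2002082/1167349) = 2702939 - 1*(-854841752210/286902865777) = 2702939 + 854841752210/286902865777 = 775481799962170813/286902865777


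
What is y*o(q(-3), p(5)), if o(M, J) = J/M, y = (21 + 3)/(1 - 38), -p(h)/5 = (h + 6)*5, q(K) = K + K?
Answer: -1100/37 ≈ -29.730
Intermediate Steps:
q(K) = 2*K
p(h) = -150 - 25*h (p(h) = -5*(h + 6)*5 = -5*(6 + h)*5 = -5*(30 + 5*h) = -150 - 25*h)
y = -24/37 (y = 24/(-37) = 24*(-1/37) = -24/37 ≈ -0.64865)
y*o(q(-3), p(5)) = -24*(-150 - 25*5)/(37*(2*(-3))) = -24*(-150 - 125)/(37*(-6)) = -(-6600)*(-1)/(37*6) = -24/37*275/6 = -1100/37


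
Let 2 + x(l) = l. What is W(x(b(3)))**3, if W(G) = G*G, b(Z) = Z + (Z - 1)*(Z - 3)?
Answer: 1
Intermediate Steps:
b(Z) = Z + (-1 + Z)*(-3 + Z)
x(l) = -2 + l
W(G) = G**2
W(x(b(3)))**3 = ((-2 + (3 + 3**2 - 3*3))**2)**3 = ((-2 + (3 + 9 - 9))**2)**3 = ((-2 + 3)**2)**3 = (1**2)**3 = 1**3 = 1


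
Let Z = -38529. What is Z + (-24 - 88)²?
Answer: -25985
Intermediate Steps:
Z + (-24 - 88)² = -38529 + (-24 - 88)² = -38529 + (-112)² = -38529 + 12544 = -25985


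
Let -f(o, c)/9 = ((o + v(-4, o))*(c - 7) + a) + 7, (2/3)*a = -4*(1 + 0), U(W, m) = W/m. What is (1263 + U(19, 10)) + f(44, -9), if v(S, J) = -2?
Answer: 73039/10 ≈ 7303.9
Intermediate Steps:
a = -6 (a = 3*(-4*(1 + 0))/2 = 3*(-4*1)/2 = (3/2)*(-4) = -6)
f(o, c) = -9 - 9*(-7 + c)*(-2 + o) (f(o, c) = -9*(((o - 2)*(c - 7) - 6) + 7) = -9*(((-2 + o)*(-7 + c) - 6) + 7) = -9*(((-7 + c)*(-2 + o) - 6) + 7) = -9*((-6 + (-7 + c)*(-2 + o)) + 7) = -9*(1 + (-7 + c)*(-2 + o)) = -9 - 9*(-7 + c)*(-2 + o))
(1263 + U(19, 10)) + f(44, -9) = (1263 + 19/10) + (-135 + 18*(-9) + 63*44 - 9*(-9)*44) = (1263 + 19*(1/10)) + (-135 - 162 + 2772 + 3564) = (1263 + 19/10) + 6039 = 12649/10 + 6039 = 73039/10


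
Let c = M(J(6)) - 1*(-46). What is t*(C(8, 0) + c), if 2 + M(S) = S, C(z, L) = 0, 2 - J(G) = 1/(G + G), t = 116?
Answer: 15979/3 ≈ 5326.3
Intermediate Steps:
J(G) = 2 - 1/(2*G) (J(G) = 2 - 1/(G + G) = 2 - 1/(2*G))
M(S) = -2 + S
c = 551/12 (c = (-2 + (2 - ½/6)) - 1*(-46) = (-2 + (2 - ½*⅙)) + 46 = (-2 + (2 - 1/12)) + 46 = (-2 + 23/12) + 46 = -1/12 + 46 = 551/12 ≈ 45.917)
t*(C(8, 0) + c) = 116*(0 + 551/12) = 116*(551/12) = 15979/3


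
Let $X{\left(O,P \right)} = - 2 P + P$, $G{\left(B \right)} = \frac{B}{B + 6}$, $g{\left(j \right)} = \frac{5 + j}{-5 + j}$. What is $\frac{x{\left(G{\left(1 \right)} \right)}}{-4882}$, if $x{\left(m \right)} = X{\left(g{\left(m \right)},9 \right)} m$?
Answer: $\frac{9}{34174} \approx 0.00026336$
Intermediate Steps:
$g{\left(j \right)} = \frac{5 + j}{-5 + j}$
$G{\left(B \right)} = \frac{B}{6 + B}$
$X{\left(O,P \right)} = - P$
$x{\left(m \right)} = - 9 m$ ($x{\left(m \right)} = \left(-1\right) 9 m = - 9 m$)
$\frac{x{\left(G{\left(1 \right)} \right)}}{-4882} = \frac{\left(-9\right) 1 \frac{1}{6 + 1}}{-4882} = - 9 \cdot 1 \cdot \frac{1}{7} \left(- \frac{1}{4882}\right) = \left(-9\right) \frac{1}{7} \left(- \frac{1}{4882}\right) = \left(- \frac{9}{7}\right) \left(- \frac{1}{4882}\right) = \frac{9}{34174}$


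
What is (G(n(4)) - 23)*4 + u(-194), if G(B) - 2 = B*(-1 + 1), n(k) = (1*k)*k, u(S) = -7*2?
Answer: -98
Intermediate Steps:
u(S) = -14
n(k) = k² (n(k) = k*k = k²)
G(B) = 2 (G(B) = 2 + B*(-1 + 1) = 2 + B*0 = 2 + 0 = 2)
(G(n(4)) - 23)*4 + u(-194) = (2 - 23)*4 - 14 = -21*4 - 14 = -84 - 14 = -98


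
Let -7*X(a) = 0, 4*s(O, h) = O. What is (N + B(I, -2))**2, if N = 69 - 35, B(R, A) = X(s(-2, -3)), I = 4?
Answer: 1156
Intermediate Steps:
s(O, h) = O/4
X(a) = 0 (X(a) = -1/7*0 = 0)
B(R, A) = 0
N = 34
(N + B(I, -2))**2 = (34 + 0)**2 = 34**2 = 1156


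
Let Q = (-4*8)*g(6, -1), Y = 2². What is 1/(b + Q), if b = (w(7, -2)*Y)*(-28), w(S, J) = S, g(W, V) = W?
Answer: -1/976 ≈ -0.0010246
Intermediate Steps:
Y = 4
Q = -192 (Q = -4*8*6 = -32*6 = -192)
b = -784 (b = (7*4)*(-28) = 28*(-28) = -784)
1/(b + Q) = 1/(-784 - 192) = 1/(-976) = -1/976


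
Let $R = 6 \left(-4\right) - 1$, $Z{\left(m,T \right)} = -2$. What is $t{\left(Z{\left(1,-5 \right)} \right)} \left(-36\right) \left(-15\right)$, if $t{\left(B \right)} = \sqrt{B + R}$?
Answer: $1620 i \sqrt{3} \approx 2805.9 i$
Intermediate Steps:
$R = -25$ ($R = -24 - 1 = -25$)
$t{\left(B \right)} = \sqrt{-25 + B}$ ($t{\left(B \right)} = \sqrt{B - 25} = \sqrt{-25 + B}$)
$t{\left(Z{\left(1,-5 \right)} \right)} \left(-36\right) \left(-15\right) = \sqrt{-25 - 2} \left(-36\right) \left(-15\right) = \sqrt{-27} \left(-36\right) \left(-15\right) = 3 i \sqrt{3} \left(-36\right) \left(-15\right) = - 108 i \sqrt{3} \left(-15\right) = 1620 i \sqrt{3}$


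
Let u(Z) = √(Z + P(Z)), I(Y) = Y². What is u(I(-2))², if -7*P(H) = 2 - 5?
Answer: 31/7 ≈ 4.4286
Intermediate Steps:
P(H) = 3/7 (P(H) = -(2 - 5)/7 = -⅐*(-3) = 3/7)
u(Z) = √(3/7 + Z) (u(Z) = √(Z + 3/7) = √(3/7 + Z))
u(I(-2))² = (√(21 + 49*(-2)²)/7)² = (√(21 + 49*4)/7)² = (√(21 + 196)/7)² = (√217/7)² = 31/7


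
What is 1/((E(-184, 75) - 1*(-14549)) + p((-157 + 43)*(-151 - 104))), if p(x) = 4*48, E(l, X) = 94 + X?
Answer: 1/14910 ≈ 6.7069e-5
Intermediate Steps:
p(x) = 192
1/((E(-184, 75) - 1*(-14549)) + p((-157 + 43)*(-151 - 104))) = 1/(((94 + 75) - 1*(-14549)) + 192) = 1/((169 + 14549) + 192) = 1/(14718 + 192) = 1/14910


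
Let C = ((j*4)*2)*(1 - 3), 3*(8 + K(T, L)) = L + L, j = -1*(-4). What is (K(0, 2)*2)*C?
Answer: 2560/3 ≈ 853.33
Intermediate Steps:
j = 4
K(T, L) = -8 + 2*L/3 (K(T, L) = -8 + (L + L)/3 = -8 + (2*L)/3 = -8 + 2*L/3)
C = -64 (C = ((4*4)*2)*(1 - 3) = (16*2)*(-2) = 32*(-2) = -64)
(K(0, 2)*2)*C = ((-8 + (⅔)*2)*2)*(-64) = ((-8 + 4/3)*2)*(-64) = -20/3*2*(-64) = -40/3*(-64) = 2560/3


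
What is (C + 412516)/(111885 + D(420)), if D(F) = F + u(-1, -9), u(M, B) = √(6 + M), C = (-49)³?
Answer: 6623007687/2522482604 - 294867*√5/12612413020 ≈ 2.6255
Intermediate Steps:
C = -117649
D(F) = F + √5 (D(F) = F + √(6 - 1) = F + √5)
(C + 412516)/(111885 + D(420)) = (-117649 + 412516)/(111885 + (420 + √5)) = 294867/(112305 + √5)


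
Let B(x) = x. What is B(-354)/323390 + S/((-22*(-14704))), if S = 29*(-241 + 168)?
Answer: -399565691/52306392160 ≈ -0.0076389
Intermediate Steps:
S = -2117 (S = 29*(-73) = -2117)
B(-354)/323390 + S/((-22*(-14704))) = -354/323390 - 2117/((-22*(-14704))) = -354*1/323390 - 2117/323488 = -177/161695 - 2117*1/323488 = -177/161695 - 2117/323488 = -399565691/52306392160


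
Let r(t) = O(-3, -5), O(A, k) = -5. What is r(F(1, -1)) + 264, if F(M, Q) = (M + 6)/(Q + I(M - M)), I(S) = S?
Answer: 259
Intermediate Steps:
F(M, Q) = (6 + M)/Q (F(M, Q) = (M + 6)/(Q + (M - M)) = (6 + M)/(Q + 0) = (6 + M)/Q)
r(t) = -5
r(F(1, -1)) + 264 = -5 + 264 = 259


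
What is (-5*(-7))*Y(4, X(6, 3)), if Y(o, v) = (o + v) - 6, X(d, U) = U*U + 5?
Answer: 420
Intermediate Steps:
X(d, U) = 5 + U² (X(d, U) = U² + 5 = 5 + U²)
Y(o, v) = -6 + o + v
(-5*(-7))*Y(4, X(6, 3)) = (-5*(-7))*(-6 + 4 + (5 + 3²)) = 35*(-6 + 4 + (5 + 9)) = 35*(-6 + 4 + 14) = 35*12 = 420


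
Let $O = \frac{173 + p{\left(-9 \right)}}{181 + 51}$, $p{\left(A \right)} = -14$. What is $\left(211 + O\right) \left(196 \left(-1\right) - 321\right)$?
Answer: $- \frac{25390387}{232} \approx -1.0944 \cdot 10^{5}$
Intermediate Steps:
$O = \frac{159}{232}$ ($O = \frac{173 - 14}{181 + 51} = \frac{159}{232} \approx 0.68534$)
$\left(211 + O\right) \left(196 \left(-1\right) - 321\right) = \left(211 + \frac{159}{232}\right) \left(196 \left(-1\right) - 321\right) = \frac{49111 \left(-196 - 321\right)}{232} = \frac{49111}{232} \left(-517\right) = - \frac{25390387}{232}$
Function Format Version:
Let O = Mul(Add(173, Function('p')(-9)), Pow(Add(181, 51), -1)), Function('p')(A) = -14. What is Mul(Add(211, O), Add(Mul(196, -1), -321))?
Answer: Rational(-25390387, 232) ≈ -1.0944e+5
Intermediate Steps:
O = Rational(159, 232) (O = Mul(Add(173, -14), Pow(Add(181, 51), -1)) = Mul(159, Pow(232, -1)) = Mul(159, Rational(1, 232)) = Rational(159, 232) ≈ 0.68534)
Mul(Add(211, O), Add(Mul(196, -1), -321)) = Mul(Add(211, Rational(159, 232)), Add(Mul(196, -1), -321)) = Mul(Rational(49111, 232), Add(-196, -321)) = Mul(Rational(49111, 232), -517) = Rational(-25390387, 232)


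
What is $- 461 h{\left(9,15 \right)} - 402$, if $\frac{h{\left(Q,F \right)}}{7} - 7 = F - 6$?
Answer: $-52034$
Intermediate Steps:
$h{\left(Q,F \right)} = 7 + 7 F$ ($h{\left(Q,F \right)} = 49 + 7 \left(F - 6\right) = 49 + 7 \left(-6 + F\right) = 49 + \left(-42 + 7 F\right) = 7 + 7 F$)
$- 461 h{\left(9,15 \right)} - 402 = - 461 \left(7 + 7 \cdot 15\right) - 402 = - 461 \left(7 + 105\right) - 402 = \left(-461\right) 112 - 402 = -51632 - 402 = -52034$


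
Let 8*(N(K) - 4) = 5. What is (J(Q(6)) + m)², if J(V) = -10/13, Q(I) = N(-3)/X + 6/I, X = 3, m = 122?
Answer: 2483776/169 ≈ 14697.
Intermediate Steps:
N(K) = 37/8 (N(K) = 4 + (⅛)*5 = 4 + 5/8 = 37/8)
Q(I) = 37/24 + 6/I (Q(I) = (37/8)/3 + 6/I = (37/8)*(⅓) + 6/I = 37/24 + 6/I)
J(V) = -10/13 (J(V) = -10*1/13 = -10/13)
(J(Q(6)) + m)² = (-10/13 + 122)² = (1576/13)² = 2483776/169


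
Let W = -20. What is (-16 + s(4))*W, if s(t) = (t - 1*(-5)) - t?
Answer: 220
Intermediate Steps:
s(t) = 5 (s(t) = (t + 5) - t = (5 + t) - t = 5)
(-16 + s(4))*W = (-16 + 5)*(-20) = -11*(-20) = 220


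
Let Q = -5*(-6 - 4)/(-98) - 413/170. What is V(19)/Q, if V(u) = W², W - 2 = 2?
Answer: -133280/24487 ≈ -5.4429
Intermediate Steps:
W = 4 (W = 2 + 2 = 4)
Q = -24487/8330 (Q = -5*(-10)*(-1/98) - 413*1/170 = 50*(-1/98) - 413/170 = -25/49 - 413/170 = -24487/8330 ≈ -2.9396)
V(u) = 16 (V(u) = 4² = 16)
V(19)/Q = 16/(-24487/8330) = 16*(-8330/24487) = -133280/24487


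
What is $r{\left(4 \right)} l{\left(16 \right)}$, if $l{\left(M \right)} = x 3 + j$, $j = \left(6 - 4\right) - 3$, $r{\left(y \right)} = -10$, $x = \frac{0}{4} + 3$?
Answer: $-80$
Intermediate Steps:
$x = 3$ ($x = 0 \cdot \frac{1}{4} + 3 = 0 + 3 = 3$)
$j = -1$ ($j = 2 - 3 = -1$)
$l{\left(M \right)} = 8$ ($l{\left(M \right)} = 3 \cdot 3 - 1 = 9 - 1 = 8$)
$r{\left(4 \right)} l{\left(16 \right)} = \left(-10\right) 8 = -80$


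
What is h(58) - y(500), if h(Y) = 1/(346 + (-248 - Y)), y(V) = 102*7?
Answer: -28559/40 ≈ -713.97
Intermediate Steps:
y(V) = 714
h(Y) = 1/(98 - Y)
h(58) - y(500) = -1/(-98 + 58) - 1*714 = -1/(-40) - 714 = -1*(-1/40) - 714 = 1/40 - 714 = -28559/40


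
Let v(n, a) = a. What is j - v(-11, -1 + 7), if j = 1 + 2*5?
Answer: 5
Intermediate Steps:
j = 11 (j = 1 + 10 = 11)
j - v(-11, -1 + 7) = 11 - (-1 + 7) = 11 - 1*6 = 11 - 6 = 5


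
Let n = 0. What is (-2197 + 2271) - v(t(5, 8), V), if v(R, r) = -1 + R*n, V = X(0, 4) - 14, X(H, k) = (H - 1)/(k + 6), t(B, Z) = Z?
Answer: 75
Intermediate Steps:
X(H, k) = (-1 + H)/(6 + k)
V = -141/10 (V = (-1 + 0)/(6 + 4) - 14 = -1/10 - 14 = -141/10 ≈ -14.100)
v(R, r) = -1 (v(R, r) = -1 + R*0 = -1 + 0 = -1)
(-2197 + 2271) - v(t(5, 8), V) = (-2197 + 2271) - 1*(-1) = 74 + 1 = 75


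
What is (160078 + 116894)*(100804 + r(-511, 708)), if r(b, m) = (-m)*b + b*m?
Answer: 27919885488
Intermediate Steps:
r(b, m) = 0 (r(b, m) = -b*m + b*m = 0)
(160078 + 116894)*(100804 + r(-511, 708)) = (160078 + 116894)*(100804 + 0) = 276972*100804 = 27919885488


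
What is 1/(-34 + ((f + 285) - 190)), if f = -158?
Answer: -1/97 ≈ -0.010309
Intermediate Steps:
1/(-34 + ((f + 285) - 190)) = 1/(-34 + ((-158 + 285) - 190)) = 1/(-34 + (127 - 190)) = 1/(-34 - 63) = 1/(-97) = -1/97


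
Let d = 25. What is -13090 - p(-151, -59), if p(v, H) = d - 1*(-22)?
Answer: -13137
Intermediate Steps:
p(v, H) = 47 (p(v, H) = 25 - 1*(-22) = 25 + 22 = 47)
-13090 - p(-151, -59) = -13090 - 1*47 = -13090 - 47 = -13137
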